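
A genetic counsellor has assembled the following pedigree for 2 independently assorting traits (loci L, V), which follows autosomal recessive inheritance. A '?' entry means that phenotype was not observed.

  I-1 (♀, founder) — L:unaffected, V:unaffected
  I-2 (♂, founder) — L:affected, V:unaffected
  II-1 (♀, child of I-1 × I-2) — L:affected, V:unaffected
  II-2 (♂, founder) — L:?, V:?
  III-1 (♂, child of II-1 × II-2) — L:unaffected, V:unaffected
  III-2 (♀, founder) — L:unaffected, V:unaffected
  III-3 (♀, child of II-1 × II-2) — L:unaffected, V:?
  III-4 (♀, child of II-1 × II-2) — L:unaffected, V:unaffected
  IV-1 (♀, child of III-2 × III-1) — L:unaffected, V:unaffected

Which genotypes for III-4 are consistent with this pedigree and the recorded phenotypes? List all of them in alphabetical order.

III-4 ∈ {Ll VV, Ll Vv}

L/I-1 un ·: Ll
L/I-2 aff ·: ll
L/II-1 aff I-1×I-2: ll
L/II-2 ? ·: LL|Ll
L/III-1 un II-1×II-2: Ll
L/III-2 un ·: LL|Ll
L/III-3 un II-1×II-2: Ll
L/III-4 un II-1×II-2: Ll
L/IV-1 un III-2×III-1: LL|Ll
⇒ L over [I-1,I-2,II-1,II-2,III-1,III-2,III-3,III-4,IV-1]: 8 consistent
V/I-1 un ·: VV|Vv
V/I-2 un ·: VV|Vv
V/II-1 un I-1×I-2: VV|Vv
V/II-2 ? ·: VV|Vv|vv
V/III-1 un II-1×II-2: VV|Vv
V/III-2 un ·: VV|Vv
V/III-3 ? II-1×II-2: VV|Vv|vv
V/III-4 un II-1×II-2: VV|Vv
V/IV-1 un III-2×III-1: VV|Vv
⇒ V over [I-1,I-2,II-1,II-2,III-1,III-2,III-3,III-4,IV-1]: 374 consistent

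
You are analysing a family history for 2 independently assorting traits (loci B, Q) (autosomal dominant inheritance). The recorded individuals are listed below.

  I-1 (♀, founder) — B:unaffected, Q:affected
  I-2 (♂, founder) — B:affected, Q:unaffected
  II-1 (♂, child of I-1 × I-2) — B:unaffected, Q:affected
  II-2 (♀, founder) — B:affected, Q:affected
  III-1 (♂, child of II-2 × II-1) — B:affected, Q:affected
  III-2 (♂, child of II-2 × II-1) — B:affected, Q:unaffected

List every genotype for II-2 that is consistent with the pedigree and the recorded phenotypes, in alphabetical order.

B/I-1 un ·: bb
B/I-2 aff ·: Bb
B/II-1 un I-1×I-2: bb
B/II-2 aff ·: Bb|BB
B/III-1 aff II-2×II-1: Bb
B/III-2 aff II-2×II-1: Bb
⇒ B over [I-1,I-2,II-1,II-2,III-1,III-2]: 2 consistent
Q/I-1 aff ·: Qq|QQ
Q/I-2 un ·: qq
Q/II-1 aff I-1×I-2: Qq
Q/II-2 aff ·: Qq
Q/III-1 aff II-2×II-1: Qq|QQ
Q/III-2 un II-2×II-1: qq
⇒ Q over [I-1,I-2,II-1,II-2,III-1,III-2]: 4 consistent

II-2 ∈ {BB Qq, Bb Qq}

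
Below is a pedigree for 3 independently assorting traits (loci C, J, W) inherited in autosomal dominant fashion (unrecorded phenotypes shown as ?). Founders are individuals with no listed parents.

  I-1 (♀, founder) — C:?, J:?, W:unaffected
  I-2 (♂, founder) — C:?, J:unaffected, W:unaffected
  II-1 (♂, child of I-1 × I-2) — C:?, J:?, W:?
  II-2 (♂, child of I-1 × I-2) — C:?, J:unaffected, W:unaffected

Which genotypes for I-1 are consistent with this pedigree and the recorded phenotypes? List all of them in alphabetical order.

C/I-1 ? ·: cc|Cc|CC
C/I-2 ? ·: cc|Cc|CC
C/II-1 ? I-1×I-2: cc|Cc|CC
C/II-2 ? I-1×I-2: cc|Cc|CC
⇒ C over [I-1,I-2,II-1,II-2]: 29 consistent
J/I-1 ? ·: jj|Jj
J/I-2 un ·: jj
J/II-1 ? I-1×I-2: jj|Jj
J/II-2 un I-1×I-2: jj
⇒ J over [I-1,I-2,II-1,II-2]: 3 consistent
W/I-1 un ·: ww
W/I-2 un ·: ww
W/II-1 ? I-1×I-2: ww
W/II-2 un I-1×I-2: ww
⇒ W over [I-1,I-2,II-1,II-2]: 1 consistent

I-1 ∈ {CC Jj ww, CC jj ww, Cc Jj ww, Cc jj ww, cc Jj ww, cc jj ww}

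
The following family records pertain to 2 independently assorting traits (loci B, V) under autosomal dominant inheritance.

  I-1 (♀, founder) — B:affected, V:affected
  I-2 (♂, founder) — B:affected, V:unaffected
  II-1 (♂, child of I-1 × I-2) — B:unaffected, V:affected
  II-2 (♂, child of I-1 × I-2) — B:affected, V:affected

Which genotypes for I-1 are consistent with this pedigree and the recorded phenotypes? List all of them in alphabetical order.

B/I-1 aff ·: Bb
B/I-2 aff ·: Bb
B/II-1 un I-1×I-2: bb
B/II-2 aff I-1×I-2: Bb|BB
⇒ B over [I-1,I-2,II-1,II-2]: 2 consistent
V/I-1 aff ·: Vv|VV
V/I-2 un ·: vv
V/II-1 aff I-1×I-2: Vv
V/II-2 aff I-1×I-2: Vv
⇒ V over [I-1,I-2,II-1,II-2]: 2 consistent

I-1 ∈ {Bb VV, Bb Vv}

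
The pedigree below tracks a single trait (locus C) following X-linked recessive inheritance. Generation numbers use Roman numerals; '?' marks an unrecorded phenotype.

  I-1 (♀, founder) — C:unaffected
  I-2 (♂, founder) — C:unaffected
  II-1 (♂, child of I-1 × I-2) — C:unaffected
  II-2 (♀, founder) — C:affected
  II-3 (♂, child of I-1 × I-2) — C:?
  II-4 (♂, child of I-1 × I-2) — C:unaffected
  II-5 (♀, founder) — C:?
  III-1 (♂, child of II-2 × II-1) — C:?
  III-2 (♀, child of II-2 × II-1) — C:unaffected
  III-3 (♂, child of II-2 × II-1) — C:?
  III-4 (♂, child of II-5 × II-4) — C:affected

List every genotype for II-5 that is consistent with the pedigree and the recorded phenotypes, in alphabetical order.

II-5 ∈ {X^CX^c, X^cX^c}

C/I-1 un ·: X^CX^C|X^CX^c
C/I-2 un ·: X^CY
C/II-1 un I-1×I-2: X^CY
C/II-2 aff ·: X^cX^c
C/II-3 ? I-1×I-2: X^CY|X^cY
C/II-4 un I-1×I-2: X^CY
C/II-5 ? ·: X^CX^c|X^cX^c
C/III-1 ? II-2×II-1: X^cY
C/III-2 un II-2×II-1: X^CX^c
C/III-3 ? II-2×II-1: X^cY
C/III-4 aff II-5×II-4: X^cY
⇒ C over [I-1,I-2,II-1,II-2,II-3,II-4,II-5,III-1,III-2,III-3,III-4]: 6 consistent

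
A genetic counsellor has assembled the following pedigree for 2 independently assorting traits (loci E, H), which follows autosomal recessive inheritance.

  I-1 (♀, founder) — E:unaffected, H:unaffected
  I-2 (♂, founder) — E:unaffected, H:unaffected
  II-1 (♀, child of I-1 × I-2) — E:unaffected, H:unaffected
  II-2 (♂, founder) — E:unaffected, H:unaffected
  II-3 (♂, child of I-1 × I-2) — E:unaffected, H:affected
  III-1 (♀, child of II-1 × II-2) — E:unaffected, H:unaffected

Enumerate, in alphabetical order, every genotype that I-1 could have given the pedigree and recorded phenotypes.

I-1 ∈ {EE Hh, Ee Hh}

E/I-1 un ·: EE|Ee
E/I-2 un ·: EE|Ee
E/II-1 un I-1×I-2: EE|Ee
E/II-2 un ·: EE|Ee
E/II-3 un I-1×I-2: EE|Ee
E/III-1 un II-1×II-2: EE|Ee
⇒ E over [I-1,I-2,II-1,II-2,II-3,III-1]: 45 consistent
H/I-1 un ·: Hh
H/I-2 un ·: Hh
H/II-1 un I-1×I-2: HH|Hh
H/II-2 un ·: HH|Hh
H/II-3 aff I-1×I-2: hh
H/III-1 un II-1×II-2: HH|Hh
⇒ H over [I-1,I-2,II-1,II-2,II-3,III-1]: 7 consistent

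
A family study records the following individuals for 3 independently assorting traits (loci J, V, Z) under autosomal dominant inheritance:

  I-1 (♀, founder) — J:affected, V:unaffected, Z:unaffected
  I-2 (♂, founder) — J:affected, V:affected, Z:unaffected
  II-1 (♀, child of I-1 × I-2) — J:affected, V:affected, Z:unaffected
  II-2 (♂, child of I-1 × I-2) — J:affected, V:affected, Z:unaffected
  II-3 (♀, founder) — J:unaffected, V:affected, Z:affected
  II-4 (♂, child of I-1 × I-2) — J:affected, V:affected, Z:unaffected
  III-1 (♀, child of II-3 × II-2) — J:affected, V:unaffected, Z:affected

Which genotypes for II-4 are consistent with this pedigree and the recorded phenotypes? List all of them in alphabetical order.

II-4 ∈ {JJ Vv zz, Jj Vv zz}

J/I-1 aff ·: Jj|JJ
J/I-2 aff ·: Jj|JJ
J/II-1 aff I-1×I-2: Jj|JJ
J/II-2 aff I-1×I-2: Jj|JJ
J/II-3 un ·: jj
J/II-4 aff I-1×I-2: Jj|JJ
J/III-1 aff II-3×II-2: Jj
⇒ J over [I-1,I-2,II-1,II-2,II-3,II-4,III-1]: 25 consistent
V/I-1 un ·: vv
V/I-2 aff ·: Vv|VV
V/II-1 aff I-1×I-2: Vv
V/II-2 aff I-1×I-2: Vv
V/II-3 aff ·: Vv
V/II-4 aff I-1×I-2: Vv
V/III-1 un II-3×II-2: vv
⇒ V over [I-1,I-2,II-1,II-2,II-3,II-4,III-1]: 2 consistent
Z/I-1 un ·: zz
Z/I-2 un ·: zz
Z/II-1 un I-1×I-2: zz
Z/II-2 un I-1×I-2: zz
Z/II-3 aff ·: Zz|ZZ
Z/II-4 un I-1×I-2: zz
Z/III-1 aff II-3×II-2: Zz
⇒ Z over [I-1,I-2,II-1,II-2,II-3,II-4,III-1]: 2 consistent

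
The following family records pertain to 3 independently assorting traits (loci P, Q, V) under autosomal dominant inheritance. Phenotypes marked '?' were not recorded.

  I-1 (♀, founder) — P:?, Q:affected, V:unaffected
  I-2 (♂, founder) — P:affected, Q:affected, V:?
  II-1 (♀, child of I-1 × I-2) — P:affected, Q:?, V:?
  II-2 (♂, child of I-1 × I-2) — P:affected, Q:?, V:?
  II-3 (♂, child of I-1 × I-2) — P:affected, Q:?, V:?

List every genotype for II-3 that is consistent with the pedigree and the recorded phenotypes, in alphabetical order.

II-3 ∈ {PP QQ Vv, PP QQ vv, PP Qq Vv, PP Qq vv, PP qq Vv, PP qq vv, Pp QQ Vv, Pp QQ vv, Pp Qq Vv, Pp Qq vv, Pp qq Vv, Pp qq vv}

P/I-1 ? ·: pp|Pp|PP
P/I-2 aff ·: Pp|PP
P/II-1 aff I-1×I-2: Pp|PP
P/II-2 aff I-1×I-2: Pp|PP
P/II-3 aff I-1×I-2: Pp|PP
⇒ P over [I-1,I-2,II-1,II-2,II-3]: 27 consistent
Q/I-1 aff ·: Qq|QQ
Q/I-2 aff ·: Qq|QQ
Q/II-1 ? I-1×I-2: qq|Qq|QQ
Q/II-2 ? I-1×I-2: qq|Qq|QQ
Q/II-3 ? I-1×I-2: qq|Qq|QQ
⇒ Q over [I-1,I-2,II-1,II-2,II-3]: 44 consistent
V/I-1 un ·: vv
V/I-2 ? ·: vv|Vv|VV
V/II-1 ? I-1×I-2: vv|Vv
V/II-2 ? I-1×I-2: vv|Vv
V/II-3 ? I-1×I-2: vv|Vv
⇒ V over [I-1,I-2,II-1,II-2,II-3]: 10 consistent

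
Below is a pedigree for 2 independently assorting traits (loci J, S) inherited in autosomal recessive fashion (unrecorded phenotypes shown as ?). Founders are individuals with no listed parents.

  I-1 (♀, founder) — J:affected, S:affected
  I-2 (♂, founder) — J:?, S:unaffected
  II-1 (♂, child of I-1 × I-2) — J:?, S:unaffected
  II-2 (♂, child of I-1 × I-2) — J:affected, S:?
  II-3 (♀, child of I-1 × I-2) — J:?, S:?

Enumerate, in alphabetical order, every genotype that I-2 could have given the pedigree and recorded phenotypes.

I-2 ∈ {Jj SS, Jj Ss, jj SS, jj Ss}

J/I-1 aff ·: jj
J/I-2 ? ·: Jj|jj
J/II-1 ? I-1×I-2: Jj|jj
J/II-2 aff I-1×I-2: jj
J/II-3 ? I-1×I-2: Jj|jj
⇒ J over [I-1,I-2,II-1,II-2,II-3]: 5 consistent
S/I-1 aff ·: ss
S/I-2 un ·: SS|Ss
S/II-1 un I-1×I-2: Ss
S/II-2 ? I-1×I-2: Ss|ss
S/II-3 ? I-1×I-2: Ss|ss
⇒ S over [I-1,I-2,II-1,II-2,II-3]: 5 consistent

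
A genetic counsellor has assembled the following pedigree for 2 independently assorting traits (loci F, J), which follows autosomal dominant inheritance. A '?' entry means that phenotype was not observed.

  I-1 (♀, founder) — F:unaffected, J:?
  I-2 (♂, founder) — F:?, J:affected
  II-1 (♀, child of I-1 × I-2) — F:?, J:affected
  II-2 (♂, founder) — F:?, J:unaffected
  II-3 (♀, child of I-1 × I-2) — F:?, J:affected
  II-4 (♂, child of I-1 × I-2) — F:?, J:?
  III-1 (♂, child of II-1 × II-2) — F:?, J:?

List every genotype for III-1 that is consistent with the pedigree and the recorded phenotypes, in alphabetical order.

F/I-1 un ·: ff
F/I-2 ? ·: ff|Ff|FF
F/II-1 ? I-1×I-2: ff|Ff
F/II-2 ? ·: ff|Ff|FF
F/II-3 ? I-1×I-2: ff|Ff
F/II-4 ? I-1×I-2: ff|Ff
F/III-1 ? II-1×II-2: ff|Ff|FF
⇒ F over [I-1,I-2,II-1,II-2,II-3,II-4,III-1]: 55 consistent
J/I-1 ? ·: jj|Jj|JJ
J/I-2 aff ·: Jj|JJ
J/II-1 aff I-1×I-2: Jj|JJ
J/II-2 un ·: jj
J/II-3 aff I-1×I-2: Jj|JJ
J/II-4 ? I-1×I-2: jj|Jj|JJ
J/III-1 ? II-1×II-2: jj|Jj
⇒ J over [I-1,I-2,II-1,II-2,II-3,II-4,III-1]: 49 consistent

III-1 ∈ {FF Jj, FF jj, Ff Jj, Ff jj, ff Jj, ff jj}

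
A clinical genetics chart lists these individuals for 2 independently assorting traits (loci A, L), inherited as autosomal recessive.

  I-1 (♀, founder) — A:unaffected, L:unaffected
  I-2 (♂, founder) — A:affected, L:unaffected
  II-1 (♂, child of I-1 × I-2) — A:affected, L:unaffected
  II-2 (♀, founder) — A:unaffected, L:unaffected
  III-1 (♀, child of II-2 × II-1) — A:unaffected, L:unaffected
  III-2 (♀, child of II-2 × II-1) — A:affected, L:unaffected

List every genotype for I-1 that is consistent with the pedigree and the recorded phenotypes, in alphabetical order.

A/I-1 un ·: Aa
A/I-2 aff ·: aa
A/II-1 aff I-1×I-2: aa
A/II-2 un ·: Aa
A/III-1 un II-2×II-1: Aa
A/III-2 aff II-2×II-1: aa
⇒ A over [I-1,I-2,II-1,II-2,III-1,III-2]: 1 consistent
L/I-1 un ·: LL|Ll
L/I-2 un ·: LL|Ll
L/II-1 un I-1×I-2: LL|Ll
L/II-2 un ·: LL|Ll
L/III-1 un II-2×II-1: LL|Ll
L/III-2 un II-2×II-1: LL|Ll
⇒ L over [I-1,I-2,II-1,II-2,III-1,III-2]: 44 consistent

I-1 ∈ {Aa LL, Aa Ll}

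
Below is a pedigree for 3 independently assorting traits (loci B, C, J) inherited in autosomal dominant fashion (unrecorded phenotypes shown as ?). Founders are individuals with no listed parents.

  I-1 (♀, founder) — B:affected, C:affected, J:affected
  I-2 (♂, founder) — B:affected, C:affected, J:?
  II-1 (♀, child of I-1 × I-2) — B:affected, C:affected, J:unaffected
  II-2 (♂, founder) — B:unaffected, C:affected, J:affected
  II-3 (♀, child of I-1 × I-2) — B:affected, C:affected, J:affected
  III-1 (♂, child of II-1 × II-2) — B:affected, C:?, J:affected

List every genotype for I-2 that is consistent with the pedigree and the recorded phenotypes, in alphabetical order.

I-2 ∈ {BB CC Jj, BB CC jj, BB Cc Jj, BB Cc jj, Bb CC Jj, Bb CC jj, Bb Cc Jj, Bb Cc jj}

B/I-1 aff ·: Bb|BB
B/I-2 aff ·: Bb|BB
B/II-1 aff I-1×I-2: Bb|BB
B/II-2 un ·: bb
B/II-3 aff I-1×I-2: Bb|BB
B/III-1 aff II-1×II-2: Bb
⇒ B over [I-1,I-2,II-1,II-2,II-3,III-1]: 13 consistent
C/I-1 aff ·: Cc|CC
C/I-2 aff ·: Cc|CC
C/II-1 aff I-1×I-2: Cc|CC
C/II-2 aff ·: Cc|CC
C/II-3 aff I-1×I-2: Cc|CC
C/III-1 ? II-1×II-2: cc|Cc|CC
⇒ C over [I-1,I-2,II-1,II-2,II-3,III-1]: 51 consistent
J/I-1 aff ·: Jj
J/I-2 ? ·: jj|Jj
J/II-1 un I-1×I-2: jj
J/II-2 aff ·: Jj|JJ
J/II-3 aff I-1×I-2: Jj|JJ
J/III-1 aff II-1×II-2: Jj
⇒ J over [I-1,I-2,II-1,II-2,II-3,III-1]: 6 consistent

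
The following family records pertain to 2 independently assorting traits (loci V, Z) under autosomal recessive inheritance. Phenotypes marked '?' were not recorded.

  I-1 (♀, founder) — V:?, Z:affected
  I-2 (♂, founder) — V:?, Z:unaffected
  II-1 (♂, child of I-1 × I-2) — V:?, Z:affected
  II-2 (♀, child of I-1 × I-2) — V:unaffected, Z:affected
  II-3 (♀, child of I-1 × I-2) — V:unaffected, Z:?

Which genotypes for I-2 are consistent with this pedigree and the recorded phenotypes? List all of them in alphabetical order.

V/I-1 ? ·: VV|Vv|vv
V/I-2 ? ·: VV|Vv|vv
V/II-1 ? I-1×I-2: VV|Vv|vv
V/II-2 un I-1×I-2: VV|Vv
V/II-3 un I-1×I-2: VV|Vv
⇒ V over [I-1,I-2,II-1,II-2,II-3]: 35 consistent
Z/I-1 aff ·: zz
Z/I-2 un ·: Zz
Z/II-1 aff I-1×I-2: zz
Z/II-2 aff I-1×I-2: zz
Z/II-3 ? I-1×I-2: Zz|zz
⇒ Z over [I-1,I-2,II-1,II-2,II-3]: 2 consistent

I-2 ∈ {VV Zz, Vv Zz, vv Zz}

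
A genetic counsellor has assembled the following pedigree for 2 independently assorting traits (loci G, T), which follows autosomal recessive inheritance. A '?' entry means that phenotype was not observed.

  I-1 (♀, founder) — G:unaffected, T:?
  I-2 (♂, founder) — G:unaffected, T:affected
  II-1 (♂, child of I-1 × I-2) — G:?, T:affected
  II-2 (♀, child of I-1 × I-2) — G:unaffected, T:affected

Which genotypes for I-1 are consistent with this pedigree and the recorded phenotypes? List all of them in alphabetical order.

G/I-1 un ·: GG|Gg
G/I-2 un ·: GG|Gg
G/II-1 ? I-1×I-2: GG|Gg|gg
G/II-2 un I-1×I-2: GG|Gg
⇒ G over [I-1,I-2,II-1,II-2]: 15 consistent
T/I-1 ? ·: Tt|tt
T/I-2 aff ·: tt
T/II-1 aff I-1×I-2: tt
T/II-2 aff I-1×I-2: tt
⇒ T over [I-1,I-2,II-1,II-2]: 2 consistent

I-1 ∈ {GG Tt, GG tt, Gg Tt, Gg tt}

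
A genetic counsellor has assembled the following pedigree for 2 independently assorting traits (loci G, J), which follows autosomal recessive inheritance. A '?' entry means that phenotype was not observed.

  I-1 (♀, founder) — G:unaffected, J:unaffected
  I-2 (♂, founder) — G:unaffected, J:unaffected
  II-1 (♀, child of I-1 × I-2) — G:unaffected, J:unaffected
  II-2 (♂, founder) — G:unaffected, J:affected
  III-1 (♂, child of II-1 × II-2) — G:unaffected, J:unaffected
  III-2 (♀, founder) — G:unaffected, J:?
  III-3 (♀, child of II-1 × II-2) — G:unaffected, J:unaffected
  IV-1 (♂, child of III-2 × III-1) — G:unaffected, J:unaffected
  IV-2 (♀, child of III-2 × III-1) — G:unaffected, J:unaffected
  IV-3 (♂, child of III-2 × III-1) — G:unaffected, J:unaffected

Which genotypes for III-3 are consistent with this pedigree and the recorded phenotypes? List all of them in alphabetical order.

III-3 ∈ {GG Jj, Gg Jj}

G/I-1 un ·: GG|Gg
G/I-2 un ·: GG|Gg
G/II-1 un I-1×I-2: GG|Gg
G/II-2 un ·: GG|Gg
G/III-1 un II-1×II-2: GG|Gg
G/III-2 un ·: GG|Gg
G/III-3 un II-1×II-2: GG|Gg
G/IV-1 un III-2×III-1: GG|Gg
G/IV-2 un III-2×III-1: GG|Gg
G/IV-3 un III-2×III-1: GG|Gg
⇒ G over [I-1,I-2,II-1,II-2,III-1,III-2,III-3,IV-1,IV-2,IV-3]: 536 consistent
J/I-1 un ·: JJ|Jj
J/I-2 un ·: JJ|Jj
J/II-1 un I-1×I-2: JJ|Jj
J/II-2 aff ·: jj
J/III-1 un II-1×II-2: Jj
J/III-2 ? ·: JJ|Jj|jj
J/III-3 un II-1×II-2: Jj
J/IV-1 un III-2×III-1: JJ|Jj
J/IV-2 un III-2×III-1: JJ|Jj
J/IV-3 un III-2×III-1: JJ|Jj
⇒ J over [I-1,I-2,II-1,II-2,III-1,III-2,III-3,IV-1,IV-2,IV-3]: 119 consistent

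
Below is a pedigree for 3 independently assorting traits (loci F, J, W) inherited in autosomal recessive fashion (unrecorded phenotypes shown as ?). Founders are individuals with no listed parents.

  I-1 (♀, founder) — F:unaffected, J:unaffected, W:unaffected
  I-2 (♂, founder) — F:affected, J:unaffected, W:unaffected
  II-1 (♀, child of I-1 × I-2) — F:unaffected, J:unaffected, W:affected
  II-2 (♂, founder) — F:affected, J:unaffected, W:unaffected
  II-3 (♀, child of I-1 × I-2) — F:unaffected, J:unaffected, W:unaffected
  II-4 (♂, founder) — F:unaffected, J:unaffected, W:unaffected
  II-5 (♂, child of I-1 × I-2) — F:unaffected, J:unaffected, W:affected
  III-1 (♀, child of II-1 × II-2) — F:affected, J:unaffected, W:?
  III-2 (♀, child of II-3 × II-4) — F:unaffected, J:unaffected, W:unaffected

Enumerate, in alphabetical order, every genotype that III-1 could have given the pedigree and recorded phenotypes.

III-1 ∈ {ff JJ Ww, ff JJ ww, ff Jj Ww, ff Jj ww}

F/I-1 un ·: FF|Ff
F/I-2 aff ·: ff
F/II-1 un I-1×I-2: Ff
F/II-2 aff ·: ff
F/II-3 un I-1×I-2: Ff
F/II-4 un ·: FF|Ff
F/II-5 un I-1×I-2: Ff
F/III-1 aff II-1×II-2: ff
F/III-2 un II-3×II-4: FF|Ff
⇒ F over [I-1,I-2,II-1,II-2,II-3,II-4,II-5,III-1,III-2]: 8 consistent
J/I-1 un ·: JJ|Jj
J/I-2 un ·: JJ|Jj
J/II-1 un I-1×I-2: JJ|Jj
J/II-2 un ·: JJ|Jj
J/II-3 un I-1×I-2: JJ|Jj
J/II-4 un ·: JJ|Jj
J/II-5 un I-1×I-2: JJ|Jj
J/III-1 un II-1×II-2: JJ|Jj
J/III-2 un II-3×II-4: JJ|Jj
⇒ J over [I-1,I-2,II-1,II-2,II-3,II-4,II-5,III-1,III-2]: 303 consistent
W/I-1 un ·: Ww
W/I-2 un ·: Ww
W/II-1 aff I-1×I-2: ww
W/II-2 un ·: WW|Ww
W/II-3 un I-1×I-2: WW|Ww
W/II-4 un ·: WW|Ww
W/II-5 aff I-1×I-2: ww
W/III-1 ? II-1×II-2: Ww|ww
W/III-2 un II-3×II-4: WW|Ww
⇒ W over [I-1,I-2,II-1,II-2,II-3,II-4,II-5,III-1,III-2]: 21 consistent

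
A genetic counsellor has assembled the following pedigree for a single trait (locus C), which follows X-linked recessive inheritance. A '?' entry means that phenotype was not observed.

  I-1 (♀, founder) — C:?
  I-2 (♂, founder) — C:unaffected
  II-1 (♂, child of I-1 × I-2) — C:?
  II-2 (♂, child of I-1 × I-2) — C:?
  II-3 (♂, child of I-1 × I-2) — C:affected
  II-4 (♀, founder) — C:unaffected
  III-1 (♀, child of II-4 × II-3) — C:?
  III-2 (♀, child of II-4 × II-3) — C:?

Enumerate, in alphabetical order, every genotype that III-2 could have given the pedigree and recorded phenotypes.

C/I-1 ? ·: X^CX^c|X^cX^c
C/I-2 un ·: X^CY
C/II-1 ? I-1×I-2: X^CY|X^cY
C/II-2 ? I-1×I-2: X^CY|X^cY
C/II-3 aff I-1×I-2: X^cY
C/II-4 un ·: X^CX^C|X^CX^c
C/III-1 ? II-4×II-3: X^CX^c|X^cX^c
C/III-2 ? II-4×II-3: X^CX^c|X^cX^c
⇒ C over [I-1,I-2,II-1,II-2,II-3,II-4,III-1,III-2]: 25 consistent

III-2 ∈ {X^CX^c, X^cX^c}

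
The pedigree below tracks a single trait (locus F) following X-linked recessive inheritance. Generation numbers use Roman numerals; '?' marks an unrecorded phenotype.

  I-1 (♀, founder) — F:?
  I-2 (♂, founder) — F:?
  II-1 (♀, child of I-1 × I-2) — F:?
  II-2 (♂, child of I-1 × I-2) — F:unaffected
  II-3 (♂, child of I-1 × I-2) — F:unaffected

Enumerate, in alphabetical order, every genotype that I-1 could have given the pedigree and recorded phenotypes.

F/I-1 ? ·: X^FX^F|X^FX^f
F/I-2 ? ·: X^FY|X^fY
F/II-1 ? I-1×I-2: X^FX^F|X^FX^f|X^fX^f
F/II-2 un I-1×I-2: X^FY
F/II-3 un I-1×I-2: X^FY
⇒ F over [I-1,I-2,II-1,II-2,II-3]: 6 consistent

I-1 ∈ {X^FX^F, X^FX^f}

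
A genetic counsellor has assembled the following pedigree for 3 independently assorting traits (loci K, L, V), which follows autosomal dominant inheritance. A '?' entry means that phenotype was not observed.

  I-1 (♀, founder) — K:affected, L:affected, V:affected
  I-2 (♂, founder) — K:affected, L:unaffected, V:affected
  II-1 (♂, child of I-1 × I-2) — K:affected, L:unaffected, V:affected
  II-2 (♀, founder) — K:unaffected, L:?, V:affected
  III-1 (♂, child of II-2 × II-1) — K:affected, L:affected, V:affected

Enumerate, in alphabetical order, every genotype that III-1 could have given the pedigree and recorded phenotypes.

III-1 ∈ {Kk Ll VV, Kk Ll Vv}

K/I-1 aff ·: Kk|KK
K/I-2 aff ·: Kk|KK
K/II-1 aff I-1×I-2: Kk|KK
K/II-2 un ·: kk
K/III-1 aff II-2×II-1: Kk
⇒ K over [I-1,I-2,II-1,II-2,III-1]: 7 consistent
L/I-1 aff ·: Ll
L/I-2 un ·: ll
L/II-1 un I-1×I-2: ll
L/II-2 ? ·: Ll|LL
L/III-1 aff II-2×II-1: Ll
⇒ L over [I-1,I-2,II-1,II-2,III-1]: 2 consistent
V/I-1 aff ·: Vv|VV
V/I-2 aff ·: Vv|VV
V/II-1 aff I-1×I-2: Vv|VV
V/II-2 aff ·: Vv|VV
V/III-1 aff II-2×II-1: Vv|VV
⇒ V over [I-1,I-2,II-1,II-2,III-1]: 24 consistent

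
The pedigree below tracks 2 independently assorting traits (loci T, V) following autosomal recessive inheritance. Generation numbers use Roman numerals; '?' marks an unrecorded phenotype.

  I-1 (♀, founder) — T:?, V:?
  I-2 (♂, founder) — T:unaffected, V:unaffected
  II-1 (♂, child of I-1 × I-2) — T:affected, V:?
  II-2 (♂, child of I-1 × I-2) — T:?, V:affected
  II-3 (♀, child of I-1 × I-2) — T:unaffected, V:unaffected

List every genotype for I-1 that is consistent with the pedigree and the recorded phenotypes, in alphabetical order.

T/I-1 ? ·: Tt|tt
T/I-2 un ·: Tt
T/II-1 aff I-1×I-2: tt
T/II-2 ? I-1×I-2: TT|Tt|tt
T/II-3 un I-1×I-2: TT|Tt
⇒ T over [I-1,I-2,II-1,II-2,II-3]: 8 consistent
V/I-1 ? ·: Vv|vv
V/I-2 un ·: Vv
V/II-1 ? I-1×I-2: VV|Vv|vv
V/II-2 aff I-1×I-2: vv
V/II-3 un I-1×I-2: VV|Vv
⇒ V over [I-1,I-2,II-1,II-2,II-3]: 8 consistent

I-1 ∈ {Tt Vv, Tt vv, tt Vv, tt vv}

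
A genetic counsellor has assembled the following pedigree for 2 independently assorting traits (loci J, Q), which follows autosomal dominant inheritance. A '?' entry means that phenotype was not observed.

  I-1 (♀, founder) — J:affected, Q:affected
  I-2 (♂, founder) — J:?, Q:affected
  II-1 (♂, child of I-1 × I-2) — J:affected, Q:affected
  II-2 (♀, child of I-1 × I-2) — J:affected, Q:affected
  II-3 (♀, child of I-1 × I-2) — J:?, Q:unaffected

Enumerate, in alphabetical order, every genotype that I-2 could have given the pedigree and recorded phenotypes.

I-2 ∈ {JJ Qq, Jj Qq, jj Qq}

J/I-1 aff ·: Jj|JJ
J/I-2 ? ·: jj|Jj|JJ
J/II-1 aff I-1×I-2: Jj|JJ
J/II-2 aff I-1×I-2: Jj|JJ
J/II-3 ? I-1×I-2: jj|Jj|JJ
⇒ J over [I-1,I-2,II-1,II-2,II-3]: 32 consistent
Q/I-1 aff ·: Qq
Q/I-2 aff ·: Qq
Q/II-1 aff I-1×I-2: Qq|QQ
Q/II-2 aff I-1×I-2: Qq|QQ
Q/II-3 un I-1×I-2: qq
⇒ Q over [I-1,I-2,II-1,II-2,II-3]: 4 consistent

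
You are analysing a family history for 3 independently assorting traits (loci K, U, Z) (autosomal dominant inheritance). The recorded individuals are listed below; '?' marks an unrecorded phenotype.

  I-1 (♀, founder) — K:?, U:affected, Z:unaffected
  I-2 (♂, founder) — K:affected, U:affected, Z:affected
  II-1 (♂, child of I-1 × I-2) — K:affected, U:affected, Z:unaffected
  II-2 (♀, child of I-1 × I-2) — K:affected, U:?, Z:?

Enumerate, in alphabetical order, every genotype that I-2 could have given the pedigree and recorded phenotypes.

I-2 ∈ {KK UU Zz, KK Uu Zz, Kk UU Zz, Kk Uu Zz}

K/I-1 ? ·: kk|Kk|KK
K/I-2 aff ·: Kk|KK
K/II-1 aff I-1×I-2: Kk|KK
K/II-2 aff I-1×I-2: Kk|KK
⇒ K over [I-1,I-2,II-1,II-2]: 15 consistent
U/I-1 aff ·: Uu|UU
U/I-2 aff ·: Uu|UU
U/II-1 aff I-1×I-2: Uu|UU
U/II-2 ? I-1×I-2: uu|Uu|UU
⇒ U over [I-1,I-2,II-1,II-2]: 15 consistent
Z/I-1 un ·: zz
Z/I-2 aff ·: Zz
Z/II-1 un I-1×I-2: zz
Z/II-2 ? I-1×I-2: zz|Zz
⇒ Z over [I-1,I-2,II-1,II-2]: 2 consistent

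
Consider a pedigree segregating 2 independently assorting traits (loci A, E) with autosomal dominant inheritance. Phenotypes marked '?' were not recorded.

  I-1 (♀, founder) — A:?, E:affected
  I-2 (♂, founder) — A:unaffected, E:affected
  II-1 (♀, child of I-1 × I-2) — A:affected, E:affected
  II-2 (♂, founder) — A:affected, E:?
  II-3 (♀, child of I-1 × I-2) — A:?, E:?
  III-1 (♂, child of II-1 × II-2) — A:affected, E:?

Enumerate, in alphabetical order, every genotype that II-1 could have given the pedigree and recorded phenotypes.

II-1 ∈ {Aa EE, Aa Ee}

A/I-1 ? ·: Aa|AA
A/I-2 un ·: aa
A/II-1 aff I-1×I-2: Aa
A/II-2 aff ·: Aa|AA
A/II-3 ? I-1×I-2: aa|Aa
A/III-1 aff II-1×II-2: Aa|AA
⇒ A over [I-1,I-2,II-1,II-2,II-3,III-1]: 12 consistent
E/I-1 aff ·: Ee|EE
E/I-2 aff ·: Ee|EE
E/II-1 aff I-1×I-2: Ee|EE
E/II-2 ? ·: ee|Ee|EE
E/II-3 ? I-1×I-2: ee|Ee|EE
E/III-1 ? II-1×II-2: ee|Ee|EE
⇒ E over [I-1,I-2,II-1,II-2,II-3,III-1]: 81 consistent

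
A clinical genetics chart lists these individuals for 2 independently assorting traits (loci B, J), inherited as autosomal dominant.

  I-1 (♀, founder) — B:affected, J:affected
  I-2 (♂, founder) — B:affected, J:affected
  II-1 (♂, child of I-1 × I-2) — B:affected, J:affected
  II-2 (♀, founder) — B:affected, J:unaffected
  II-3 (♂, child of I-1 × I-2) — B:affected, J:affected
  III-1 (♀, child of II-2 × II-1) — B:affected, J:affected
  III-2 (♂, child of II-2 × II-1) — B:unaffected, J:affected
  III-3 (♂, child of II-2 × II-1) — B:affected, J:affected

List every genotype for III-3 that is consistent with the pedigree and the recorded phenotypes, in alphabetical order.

III-3 ∈ {BB Jj, Bb Jj}

B/I-1 aff ·: Bb|BB
B/I-2 aff ·: Bb|BB
B/II-1 aff I-1×I-2: Bb
B/II-2 aff ·: Bb
B/II-3 aff I-1×I-2: Bb|BB
B/III-1 aff II-2×II-1: Bb|BB
B/III-2 un II-2×II-1: bb
B/III-3 aff II-2×II-1: Bb|BB
⇒ B over [I-1,I-2,II-1,II-2,II-3,III-1,III-2,III-3]: 24 consistent
J/I-1 aff ·: Jj|JJ
J/I-2 aff ·: Jj|JJ
J/II-1 aff I-1×I-2: Jj|JJ
J/II-2 un ·: jj
J/II-3 aff I-1×I-2: Jj|JJ
J/III-1 aff II-2×II-1: Jj
J/III-2 aff II-2×II-1: Jj
J/III-3 aff II-2×II-1: Jj
⇒ J over [I-1,I-2,II-1,II-2,II-3,III-1,III-2,III-3]: 13 consistent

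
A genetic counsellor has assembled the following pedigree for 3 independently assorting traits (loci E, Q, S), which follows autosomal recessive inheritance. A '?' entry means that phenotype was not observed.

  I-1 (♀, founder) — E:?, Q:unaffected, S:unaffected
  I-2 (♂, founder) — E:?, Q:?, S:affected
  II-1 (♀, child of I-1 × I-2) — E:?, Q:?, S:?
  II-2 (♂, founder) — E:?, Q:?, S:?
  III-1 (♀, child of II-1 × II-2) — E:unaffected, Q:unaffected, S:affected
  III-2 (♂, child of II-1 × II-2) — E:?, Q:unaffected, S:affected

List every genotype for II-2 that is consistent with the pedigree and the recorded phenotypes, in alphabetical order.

II-2 ∈ {EE QQ Ss, EE QQ ss, EE Qq Ss, EE Qq ss, EE qq Ss, EE qq ss, Ee QQ Ss, Ee QQ ss, Ee Qq Ss, Ee Qq ss, Ee qq Ss, Ee qq ss, ee QQ Ss, ee QQ ss, ee Qq Ss, ee Qq ss, ee qq Ss, ee qq ss}

E/I-1 ? ·: EE|Ee|ee
E/I-2 ? ·: EE|Ee|ee
E/II-1 ? I-1×I-2: EE|Ee|ee
E/II-2 ? ·: EE|Ee|ee
E/III-1 un II-1×II-2: EE|Ee
E/III-2 ? II-1×II-2: EE|Ee|ee
⇒ E over [I-1,I-2,II-1,II-2,III-1,III-2]: 120 consistent
Q/I-1 un ·: QQ|Qq
Q/I-2 ? ·: QQ|Qq|qq
Q/II-1 ? I-1×I-2: QQ|Qq|qq
Q/II-2 ? ·: QQ|Qq|qq
Q/III-1 un II-1×II-2: QQ|Qq
Q/III-2 un II-1×II-2: QQ|Qq
⇒ Q over [I-1,I-2,II-1,II-2,III-1,III-2]: 73 consistent
S/I-1 un ·: SS|Ss
S/I-2 aff ·: ss
S/II-1 ? I-1×I-2: Ss|ss
S/II-2 ? ·: Ss|ss
S/III-1 aff II-1×II-2: ss
S/III-2 aff II-1×II-2: ss
⇒ S over [I-1,I-2,II-1,II-2,III-1,III-2]: 6 consistent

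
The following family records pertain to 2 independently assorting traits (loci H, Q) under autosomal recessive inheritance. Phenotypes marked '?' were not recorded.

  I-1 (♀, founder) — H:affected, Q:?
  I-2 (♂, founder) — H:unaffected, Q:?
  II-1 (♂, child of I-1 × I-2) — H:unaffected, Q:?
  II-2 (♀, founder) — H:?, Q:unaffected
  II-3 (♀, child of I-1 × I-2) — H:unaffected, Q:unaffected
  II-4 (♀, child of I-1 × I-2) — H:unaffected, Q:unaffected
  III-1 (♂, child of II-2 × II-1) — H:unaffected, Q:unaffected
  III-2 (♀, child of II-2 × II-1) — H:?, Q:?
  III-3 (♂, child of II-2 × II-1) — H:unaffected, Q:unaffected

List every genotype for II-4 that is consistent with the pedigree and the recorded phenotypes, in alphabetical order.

II-4 ∈ {Hh QQ, Hh Qq}

H/I-1 aff ·: hh
H/I-2 un ·: HH|Hh
H/II-1 un I-1×I-2: Hh
H/II-2 ? ·: HH|Hh|hh
H/II-3 un I-1×I-2: Hh
H/II-4 un I-1×I-2: Hh
H/III-1 un II-2×II-1: HH|Hh
H/III-2 ? II-2×II-1: HH|Hh|hh
H/III-3 un II-2×II-1: HH|Hh
⇒ H over [I-1,I-2,II-1,II-2,II-3,II-4,III-1,III-2,III-3]: 44 consistent
Q/I-1 ? ·: QQ|Qq|qq
Q/I-2 ? ·: QQ|Qq|qq
Q/II-1 ? I-1×I-2: QQ|Qq|qq
Q/II-2 un ·: QQ|Qq
Q/II-3 un I-1×I-2: QQ|Qq
Q/II-4 un I-1×I-2: QQ|Qq
Q/III-1 un II-2×II-1: QQ|Qq
Q/III-2 ? II-2×II-1: QQ|Qq|qq
Q/III-3 un II-2×II-1: QQ|Qq
⇒ Q over [I-1,I-2,II-1,II-2,II-3,II-4,III-1,III-2,III-3]: 455 consistent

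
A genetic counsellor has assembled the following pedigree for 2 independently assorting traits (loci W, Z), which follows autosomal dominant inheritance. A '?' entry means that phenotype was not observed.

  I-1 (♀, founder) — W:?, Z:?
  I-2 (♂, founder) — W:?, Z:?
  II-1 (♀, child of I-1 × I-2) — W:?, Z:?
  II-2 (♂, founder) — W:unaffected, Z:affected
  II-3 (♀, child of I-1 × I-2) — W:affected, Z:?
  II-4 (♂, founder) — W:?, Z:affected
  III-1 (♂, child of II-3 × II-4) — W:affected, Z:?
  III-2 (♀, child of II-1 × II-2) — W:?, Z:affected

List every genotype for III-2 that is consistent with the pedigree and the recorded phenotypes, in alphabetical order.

W/I-1 ? ·: ww|Ww|WW
W/I-2 ? ·: ww|Ww|WW
W/II-1 ? I-1×I-2: ww|Ww|WW
W/II-2 un ·: ww
W/II-3 aff I-1×I-2: Ww|WW
W/II-4 ? ·: ww|Ww|WW
W/III-1 aff II-3×II-4: Ww|WW
W/III-2 ? II-1×II-2: ww|Ww
⇒ W over [I-1,I-2,II-1,II-2,II-3,II-4,III-1,III-2]: 144 consistent
Z/I-1 ? ·: zz|Zz|ZZ
Z/I-2 ? ·: zz|Zz|ZZ
Z/II-1 ? I-1×I-2: zz|Zz|ZZ
Z/II-2 aff ·: Zz|ZZ
Z/II-3 ? I-1×I-2: zz|Zz|ZZ
Z/II-4 aff ·: Zz|ZZ
Z/III-1 ? II-3×II-4: zz|Zz|ZZ
Z/III-2 aff II-1×II-2: Zz|ZZ
⇒ Z over [I-1,I-2,II-1,II-2,II-3,II-4,III-1,III-2]: 362 consistent

III-2 ∈ {Ww ZZ, Ww Zz, ww ZZ, ww Zz}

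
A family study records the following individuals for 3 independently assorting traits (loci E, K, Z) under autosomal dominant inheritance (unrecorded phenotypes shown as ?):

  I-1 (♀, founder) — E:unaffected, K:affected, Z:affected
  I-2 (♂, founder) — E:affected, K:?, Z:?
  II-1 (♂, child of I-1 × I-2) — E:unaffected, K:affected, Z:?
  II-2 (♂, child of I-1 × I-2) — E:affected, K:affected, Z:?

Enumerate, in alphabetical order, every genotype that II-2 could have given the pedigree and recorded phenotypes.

II-2 ∈ {Ee KK ZZ, Ee KK Zz, Ee KK zz, Ee Kk ZZ, Ee Kk Zz, Ee Kk zz}

E/I-1 un ·: ee
E/I-2 aff ·: Ee
E/II-1 un I-1×I-2: ee
E/II-2 aff I-1×I-2: Ee
⇒ E over [I-1,I-2,II-1,II-2]: 1 consistent
K/I-1 aff ·: Kk|KK
K/I-2 ? ·: kk|Kk|KK
K/II-1 aff I-1×I-2: Kk|KK
K/II-2 aff I-1×I-2: Kk|KK
⇒ K over [I-1,I-2,II-1,II-2]: 15 consistent
Z/I-1 aff ·: Zz|ZZ
Z/I-2 ? ·: zz|Zz|ZZ
Z/II-1 ? I-1×I-2: zz|Zz|ZZ
Z/II-2 ? I-1×I-2: zz|Zz|ZZ
⇒ Z over [I-1,I-2,II-1,II-2]: 23 consistent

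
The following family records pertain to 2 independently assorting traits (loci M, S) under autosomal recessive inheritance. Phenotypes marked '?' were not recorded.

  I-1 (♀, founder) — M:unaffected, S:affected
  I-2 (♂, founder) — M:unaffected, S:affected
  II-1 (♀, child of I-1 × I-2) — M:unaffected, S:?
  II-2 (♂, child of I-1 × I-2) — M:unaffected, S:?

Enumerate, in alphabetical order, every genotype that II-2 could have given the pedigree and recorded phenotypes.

M/I-1 un ·: MM|Mm
M/I-2 un ·: MM|Mm
M/II-1 un I-1×I-2: MM|Mm
M/II-2 un I-1×I-2: MM|Mm
⇒ M over [I-1,I-2,II-1,II-2]: 13 consistent
S/I-1 aff ·: ss
S/I-2 aff ·: ss
S/II-1 ? I-1×I-2: ss
S/II-2 ? I-1×I-2: ss
⇒ S over [I-1,I-2,II-1,II-2]: 1 consistent

II-2 ∈ {MM ss, Mm ss}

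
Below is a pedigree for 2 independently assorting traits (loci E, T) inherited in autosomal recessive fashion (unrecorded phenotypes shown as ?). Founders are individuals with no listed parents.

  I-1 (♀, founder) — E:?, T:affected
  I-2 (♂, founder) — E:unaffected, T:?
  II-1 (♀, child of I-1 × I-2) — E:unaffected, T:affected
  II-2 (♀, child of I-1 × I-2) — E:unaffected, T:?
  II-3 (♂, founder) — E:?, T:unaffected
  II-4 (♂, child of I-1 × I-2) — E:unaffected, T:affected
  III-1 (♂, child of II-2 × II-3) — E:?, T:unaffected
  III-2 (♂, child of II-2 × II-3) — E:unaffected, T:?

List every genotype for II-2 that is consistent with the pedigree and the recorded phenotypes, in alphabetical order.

E/I-1 ? ·: EE|Ee|ee
E/I-2 un ·: EE|Ee
E/II-1 un I-1×I-2: EE|Ee
E/II-2 un I-1×I-2: EE|Ee
E/II-3 ? ·: EE|Ee|ee
E/II-4 un I-1×I-2: EE|Ee
E/III-1 ? II-2×II-3: EE|Ee|ee
E/III-2 un II-2×II-3: EE|Ee
⇒ E over [I-1,I-2,II-1,II-2,II-3,II-4,III-1,III-2]: 246 consistent
T/I-1 aff ·: tt
T/I-2 ? ·: Tt|tt
T/II-1 aff I-1×I-2: tt
T/II-2 ? I-1×I-2: Tt|tt
T/II-3 un ·: TT|Tt
T/II-4 aff I-1×I-2: tt
T/III-1 un II-2×II-3: TT|Tt
T/III-2 ? II-2×II-3: TT|Tt|tt
⇒ T over [I-1,I-2,II-1,II-2,II-3,II-4,III-1,III-2]: 16 consistent

II-2 ∈ {EE Tt, EE tt, Ee Tt, Ee tt}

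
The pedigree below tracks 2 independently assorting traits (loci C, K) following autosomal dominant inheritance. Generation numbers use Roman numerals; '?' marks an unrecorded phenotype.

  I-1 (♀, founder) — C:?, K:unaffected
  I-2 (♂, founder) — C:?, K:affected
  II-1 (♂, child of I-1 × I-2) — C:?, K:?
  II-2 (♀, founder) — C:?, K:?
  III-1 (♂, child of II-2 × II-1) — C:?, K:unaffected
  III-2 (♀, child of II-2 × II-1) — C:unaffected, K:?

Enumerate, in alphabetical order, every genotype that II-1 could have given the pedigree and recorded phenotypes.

C/I-1 ? ·: cc|Cc|CC
C/I-2 ? ·: cc|Cc|CC
C/II-1 ? I-1×I-2: cc|Cc
C/II-2 ? ·: cc|Cc
C/III-1 ? II-2×II-1: cc|Cc|CC
C/III-2 un II-2×II-1: cc
⇒ C over [I-1,I-2,II-1,II-2,III-1,III-2]: 47 consistent
K/I-1 un ·: kk
K/I-2 aff ·: Kk|KK
K/II-1 ? I-1×I-2: kk|Kk
K/II-2 ? ·: kk|Kk
K/III-1 un II-2×II-1: kk
K/III-2 ? II-2×II-1: kk|Kk|KK
⇒ K over [I-1,I-2,II-1,II-2,III-1,III-2]: 13 consistent

II-1 ∈ {Cc Kk, Cc kk, cc Kk, cc kk}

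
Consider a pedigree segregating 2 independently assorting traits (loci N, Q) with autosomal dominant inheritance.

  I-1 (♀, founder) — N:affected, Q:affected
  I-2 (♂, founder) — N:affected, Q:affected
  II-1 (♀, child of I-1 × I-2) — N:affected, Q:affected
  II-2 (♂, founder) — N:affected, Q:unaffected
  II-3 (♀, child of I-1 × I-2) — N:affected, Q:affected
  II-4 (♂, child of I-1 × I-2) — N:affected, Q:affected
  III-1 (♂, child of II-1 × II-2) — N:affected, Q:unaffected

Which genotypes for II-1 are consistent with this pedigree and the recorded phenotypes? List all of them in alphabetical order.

N/I-1 aff ·: Nn|NN
N/I-2 aff ·: Nn|NN
N/II-1 aff I-1×I-2: Nn|NN
N/II-2 aff ·: Nn|NN
N/II-3 aff I-1×I-2: Nn|NN
N/II-4 aff I-1×I-2: Nn|NN
N/III-1 aff II-1×II-2: Nn|NN
⇒ N over [I-1,I-2,II-1,II-2,II-3,II-4,III-1]: 87 consistent
Q/I-1 aff ·: Qq|QQ
Q/I-2 aff ·: Qq|QQ
Q/II-1 aff I-1×I-2: Qq
Q/II-2 un ·: qq
Q/II-3 aff I-1×I-2: Qq|QQ
Q/II-4 aff I-1×I-2: Qq|QQ
Q/III-1 un II-1×II-2: qq
⇒ Q over [I-1,I-2,II-1,II-2,II-3,II-4,III-1]: 12 consistent

II-1 ∈ {NN Qq, Nn Qq}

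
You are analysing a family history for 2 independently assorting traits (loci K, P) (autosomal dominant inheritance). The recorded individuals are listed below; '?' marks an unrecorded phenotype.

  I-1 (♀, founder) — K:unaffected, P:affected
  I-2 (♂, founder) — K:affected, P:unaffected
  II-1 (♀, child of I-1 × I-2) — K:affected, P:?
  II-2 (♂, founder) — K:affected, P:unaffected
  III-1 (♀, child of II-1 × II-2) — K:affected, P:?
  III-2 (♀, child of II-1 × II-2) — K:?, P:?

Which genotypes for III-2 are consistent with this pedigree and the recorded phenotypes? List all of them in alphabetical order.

III-2 ∈ {KK Pp, KK pp, Kk Pp, Kk pp, kk Pp, kk pp}

K/I-1 un ·: kk
K/I-2 aff ·: Kk|KK
K/II-1 aff I-1×I-2: Kk
K/II-2 aff ·: Kk|KK
K/III-1 aff II-1×II-2: Kk|KK
K/III-2 ? II-1×II-2: kk|Kk|KK
⇒ K over [I-1,I-2,II-1,II-2,III-1,III-2]: 20 consistent
P/I-1 aff ·: Pp|PP
P/I-2 un ·: pp
P/II-1 ? I-1×I-2: pp|Pp
P/II-2 un ·: pp
P/III-1 ? II-1×II-2: pp|Pp
P/III-2 ? II-1×II-2: pp|Pp
⇒ P over [I-1,I-2,II-1,II-2,III-1,III-2]: 9 consistent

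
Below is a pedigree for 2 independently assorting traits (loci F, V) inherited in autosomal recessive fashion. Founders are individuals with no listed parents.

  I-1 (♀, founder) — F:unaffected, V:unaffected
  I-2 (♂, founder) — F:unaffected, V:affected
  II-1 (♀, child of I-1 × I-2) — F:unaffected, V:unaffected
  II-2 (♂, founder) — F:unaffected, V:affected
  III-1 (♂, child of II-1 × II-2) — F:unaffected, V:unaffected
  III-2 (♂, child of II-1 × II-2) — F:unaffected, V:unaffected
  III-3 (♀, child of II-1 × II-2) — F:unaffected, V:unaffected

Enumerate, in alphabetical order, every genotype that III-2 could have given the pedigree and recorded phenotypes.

F/I-1 un ·: FF|Ff
F/I-2 un ·: FF|Ff
F/II-1 un I-1×I-2: FF|Ff
F/II-2 un ·: FF|Ff
F/III-1 un II-1×II-2: FF|Ff
F/III-2 un II-1×II-2: FF|Ff
F/III-3 un II-1×II-2: FF|Ff
⇒ F over [I-1,I-2,II-1,II-2,III-1,III-2,III-3]: 84 consistent
V/I-1 un ·: VV|Vv
V/I-2 aff ·: vv
V/II-1 un I-1×I-2: Vv
V/II-2 aff ·: vv
V/III-1 un II-1×II-2: Vv
V/III-2 un II-1×II-2: Vv
V/III-3 un II-1×II-2: Vv
⇒ V over [I-1,I-2,II-1,II-2,III-1,III-2,III-3]: 2 consistent

III-2 ∈ {FF Vv, Ff Vv}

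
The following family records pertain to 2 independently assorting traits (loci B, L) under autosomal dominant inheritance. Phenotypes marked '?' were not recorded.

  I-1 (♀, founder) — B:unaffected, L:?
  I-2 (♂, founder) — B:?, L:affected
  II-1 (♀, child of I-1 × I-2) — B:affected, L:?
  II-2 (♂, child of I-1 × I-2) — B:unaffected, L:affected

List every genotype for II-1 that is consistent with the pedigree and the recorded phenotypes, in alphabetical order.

B/I-1 un ·: bb
B/I-2 ? ·: Bb
B/II-1 aff I-1×I-2: Bb
B/II-2 un I-1×I-2: bb
⇒ B over [I-1,I-2,II-1,II-2]: 1 consistent
L/I-1 ? ·: ll|Ll|LL
L/I-2 aff ·: Ll|LL
L/II-1 ? I-1×I-2: ll|Ll|LL
L/II-2 aff I-1×I-2: Ll|LL
⇒ L over [I-1,I-2,II-1,II-2]: 18 consistent

II-1 ∈ {Bb LL, Bb Ll, Bb ll}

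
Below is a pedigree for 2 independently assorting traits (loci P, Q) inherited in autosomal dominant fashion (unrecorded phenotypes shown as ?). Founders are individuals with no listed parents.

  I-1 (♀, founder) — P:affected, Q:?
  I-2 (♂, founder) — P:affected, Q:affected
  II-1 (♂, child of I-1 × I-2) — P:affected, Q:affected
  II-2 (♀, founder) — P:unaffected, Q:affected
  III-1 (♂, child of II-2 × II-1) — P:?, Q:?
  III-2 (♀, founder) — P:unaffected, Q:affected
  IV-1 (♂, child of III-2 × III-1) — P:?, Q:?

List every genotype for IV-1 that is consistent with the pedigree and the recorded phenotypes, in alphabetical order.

P/I-1 aff ·: Pp|PP
P/I-2 aff ·: Pp|PP
P/II-1 aff I-1×I-2: Pp|PP
P/II-2 un ·: pp
P/III-1 ? II-2×II-1: pp|Pp
P/III-2 un ·: pp
P/IV-1 ? III-2×III-1: pp|Pp
⇒ P over [I-1,I-2,II-1,II-2,III-1,III-2,IV-1]: 17 consistent
Q/I-1 ? ·: qq|Qq|QQ
Q/I-2 aff ·: Qq|QQ
Q/II-1 aff I-1×I-2: Qq|QQ
Q/II-2 aff ·: Qq|QQ
Q/III-1 ? II-2×II-1: qq|Qq|QQ
Q/III-2 aff ·: Qq|QQ
Q/IV-1 ? III-2×III-1: qq|Qq|QQ
⇒ Q over [I-1,I-2,II-1,II-2,III-1,III-2,IV-1]: 139 consistent

IV-1 ∈ {Pp QQ, Pp Qq, Pp qq, pp QQ, pp Qq, pp qq}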